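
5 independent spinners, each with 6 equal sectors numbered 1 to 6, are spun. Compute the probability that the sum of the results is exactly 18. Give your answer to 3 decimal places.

0.100

There are 6^5 = 7776 equally likely outcomes.
The number of ordered 5-tuples from {1,…,6} summing to 18 is 780.
P(sum = 18) = 780/7776 = 65/648 ≈ 0.100.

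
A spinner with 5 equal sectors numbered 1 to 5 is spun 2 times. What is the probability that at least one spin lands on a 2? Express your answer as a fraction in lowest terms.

9/25

P(no spin lands on a 2) = (4/5)^2 = 16/25.
P(at least one) = 1 − 16/25 = 9/25.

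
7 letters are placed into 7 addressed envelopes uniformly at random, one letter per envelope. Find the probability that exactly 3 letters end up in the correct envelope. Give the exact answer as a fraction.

1/16

Choose which 3 of the 7 are fixed: C(7,3) = 35 ways.
The remaining 4 must have no fixed point: D(4) = 9.
P = 35·9/5040 = 1/16.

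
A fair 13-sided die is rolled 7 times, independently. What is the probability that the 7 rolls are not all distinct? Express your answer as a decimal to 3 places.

0.862

P(all 7 different) = 13/13 · 12/13 · ··· · 7/13 ≈ 0.138.
P(at least two equal) = 1 − 0.138 = 0.862.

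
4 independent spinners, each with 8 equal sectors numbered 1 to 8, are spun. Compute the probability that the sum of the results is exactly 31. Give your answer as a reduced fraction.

1/1024

There are 8^4 = 4096 equally likely outcomes.
The number of ordered 4-tuples from {1,…,8} summing to 31 is 4.
P(sum = 31) = 4/4096 = 1/1024.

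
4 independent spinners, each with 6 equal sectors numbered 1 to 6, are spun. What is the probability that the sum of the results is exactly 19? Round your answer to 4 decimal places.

0.0432

There are 6^4 = 1296 equally likely outcomes.
The number of ordered 4-tuples from {1,…,6} summing to 19 is 56.
P(sum = 19) = 56/1296 = 7/162 ≈ 0.0432.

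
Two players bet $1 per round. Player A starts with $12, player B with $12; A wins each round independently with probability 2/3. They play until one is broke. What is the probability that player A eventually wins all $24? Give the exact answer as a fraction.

4096/4097

Let r = q/p = (1/3)/(2/3) = 1/2. The recurrence P(i) = p·P(i+1) + q·P(i−1) with P(0)=0, P(24)=1 gives P(i) = (1 − r^i)/(1 − r^24).
P(12) = (1 − (1/2)^12) / (1 − (1/2)^24) = 4096/4097.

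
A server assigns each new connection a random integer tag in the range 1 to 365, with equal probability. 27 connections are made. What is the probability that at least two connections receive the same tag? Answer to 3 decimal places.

0.627

It's easier to compute the probability that all 27 are distinct.
P(all distinct) = 365/365 · 364/365 · ··· · 339/365 ≈ 0.373.
So the probability of at least one match is 1 − 0.373 = 0.627.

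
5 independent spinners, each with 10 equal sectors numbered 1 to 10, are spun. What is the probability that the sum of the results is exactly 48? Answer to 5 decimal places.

0.00015

There are 10^5 = 100000 equally likely outcomes.
The number of ordered 5-tuples from {1,…,10} summing to 48 is 15.
P(sum = 48) = 15/100000 = 3/20000 ≈ 0.00015.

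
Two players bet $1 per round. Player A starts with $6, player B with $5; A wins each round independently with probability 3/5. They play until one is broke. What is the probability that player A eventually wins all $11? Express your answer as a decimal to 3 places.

0.923

Let r = q/p = (2/5)/(3/5) = 2/3. The recurrence P(i) = p·P(i+1) + q·P(i−1) with P(0)=0, P(11)=1 gives P(i) = (1 − r^i)/(1 − r^11).
P(6) = (1 − (2/3)^6) / (1 − (2/3)^11) = 161595/175099 ≈ 0.923.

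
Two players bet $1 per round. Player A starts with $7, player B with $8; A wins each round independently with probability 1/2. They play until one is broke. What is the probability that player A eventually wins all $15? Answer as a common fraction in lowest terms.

With a fair step, P(i) = ½P(i−1) + ½P(i+1) with P(0)=0, P(15)=1 has the linear solution P(i) = i/15.
P(7) = 7/15.

7/15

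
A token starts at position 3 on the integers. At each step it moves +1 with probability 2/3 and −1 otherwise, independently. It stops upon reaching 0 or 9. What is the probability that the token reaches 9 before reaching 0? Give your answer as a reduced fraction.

Let r = q/p = (1/3)/(2/3) = 1/2. The recurrence P(i) = p·P(i+1) + q·P(i−1) with P(0)=0, P(9)=1 gives P(i) = (1 − r^i)/(1 − r^9).
P(3) = (1 − (1/2)^3) / (1 − (1/2)^9) = 64/73.

64/73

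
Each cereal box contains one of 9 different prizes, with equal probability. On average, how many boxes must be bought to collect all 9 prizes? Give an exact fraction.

After i distinct types are collected, each trial gives a new one with probability (9−i)/9, so the expected wait for the next new type is 9/(9−i).
E = 9/9 + 9/8 + 9/7 + 9/6 + 9/5 + 9/4 + 9/3 + 9/2 + 9/1 = 7129/280.

7129/280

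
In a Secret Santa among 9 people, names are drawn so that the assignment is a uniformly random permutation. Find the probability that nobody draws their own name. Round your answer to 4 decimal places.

0.3679

This is the derangement probability: permutations of 9 with no fixed point.
D(9) = 9! · (1 − 1/1! + 1/2! − ··· + (−1)^9/9!) = 133496.
P = 133496/362880 = 16687/45360 ≈ 0.3679.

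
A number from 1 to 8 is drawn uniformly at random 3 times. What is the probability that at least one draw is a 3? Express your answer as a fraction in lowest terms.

P(no draw is a 3) = (7/8)^3 = 343/512.
P(at least one) = 1 − 343/512 = 169/512.

169/512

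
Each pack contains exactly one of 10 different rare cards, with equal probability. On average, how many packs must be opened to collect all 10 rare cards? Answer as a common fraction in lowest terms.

7381/252

After i distinct types are collected, each trial gives a new one with probability (10−i)/10, so the expected wait for the next new type is 10/(10−i).
E = 10/10 + 10/9 + 10/8 + 10/7 + 10/6 + 10/5 + 10/4 + 10/3 + 10/2 + 10/1 = 7381/252.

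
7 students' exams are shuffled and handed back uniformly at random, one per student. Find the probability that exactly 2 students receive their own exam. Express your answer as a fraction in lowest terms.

Choose which 2 of the 7 are fixed: C(7,2) = 21 ways.
The remaining 5 must have no fixed point: D(5) = 44.
P = 21·44/5040 = 11/60.

11/60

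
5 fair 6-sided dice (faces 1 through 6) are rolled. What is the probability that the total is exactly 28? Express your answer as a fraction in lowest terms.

5/2592

There are 6^5 = 7776 equally likely outcomes.
The number of ordered 5-tuples from {1,…,6} summing to 28 is 15.
P(sum = 28) = 15/7776 = 5/2592.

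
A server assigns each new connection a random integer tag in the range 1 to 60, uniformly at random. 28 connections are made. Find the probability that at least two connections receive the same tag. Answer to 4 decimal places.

It's easier to compute the probability that all 28 are distinct.
P(all distinct) = 60/60 · 59/60 · ··· · 33/60 ≈ 0.0005.
So the probability of at least one match is 1 − 0.0005 = 0.9995.

0.9995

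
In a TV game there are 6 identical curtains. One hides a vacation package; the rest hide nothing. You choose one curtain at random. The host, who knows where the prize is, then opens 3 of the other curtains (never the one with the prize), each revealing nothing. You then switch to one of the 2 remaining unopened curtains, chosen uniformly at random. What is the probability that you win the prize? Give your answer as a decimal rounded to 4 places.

Your original curtain holds the prize with probability 1/6, so the other 5 collectively hold it with probability 5/6.
The host can always find 3 empty curtains to open, so the reveals don't change that 5/6; it is now spread over the 2 remaining unopened curtains.
P(win by switching) = (5/6) · (1/2) = 5/12 ≈ 0.4167.

0.4167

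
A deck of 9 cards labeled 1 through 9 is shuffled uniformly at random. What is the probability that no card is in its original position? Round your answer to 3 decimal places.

0.368

This is the derangement probability: permutations of 9 with no fixed point.
D(9) = 9! · (1 − 1/1! + 1/2! − ··· + (−1)^9/9!) = 133496.
P = 133496/362880 = 16687/45360 ≈ 0.368.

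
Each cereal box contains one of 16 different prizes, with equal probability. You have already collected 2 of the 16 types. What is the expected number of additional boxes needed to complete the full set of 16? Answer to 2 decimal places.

Starting from 2 distinct types, each trial gives a new one with probability (16−i)/16 when i types are held, so the wait for the next new type is 16/(16−i).
E = 16/14 + 16/13 + 16/12 + 16/11 + 16/10 + 16/9 + 16/8 + 16/7 + 16/6 + 16/5 + 16/4 + 16/3 + 16/2 + 16/1 = 2343466/45045 ≈ 52.02.

52.02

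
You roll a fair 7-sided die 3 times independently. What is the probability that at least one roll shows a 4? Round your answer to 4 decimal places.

0.3703

P(no roll shows a 4) = (6/7)^3 ≈ 0.6297.
P(at least one) = 1 − 0.6297 = 0.3703.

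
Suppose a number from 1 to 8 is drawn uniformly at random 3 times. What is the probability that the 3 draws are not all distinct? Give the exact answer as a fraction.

P(all 3 different) = 8/8 · 7/8 · ··· · 6/8 = 21/32.
P(at least two equal) = 1 − 21/32 = 11/32.

11/32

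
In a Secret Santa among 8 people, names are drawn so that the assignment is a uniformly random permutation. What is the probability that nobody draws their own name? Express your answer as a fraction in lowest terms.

This is the derangement probability: permutations of 8 with no fixed point.
D(8) = 8! · (1 − 1/1! + 1/2! − ··· + (−1)^8/8!) = 14833.
P = 14833/40320 = 2119/5760.

2119/5760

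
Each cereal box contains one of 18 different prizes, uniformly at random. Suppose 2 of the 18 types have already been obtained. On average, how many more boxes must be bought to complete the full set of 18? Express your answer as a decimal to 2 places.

Starting from 2 distinct types, each trial gives a new one with probability (18−i)/18 when i types are held, so the wait for the next new type is 18/(18−i).
E = 18/16 + 18/15 + 18/14 + 18/13 + 18/12 + 18/11 + 18/10 + 18/9 + 18/8 + 18/7 + 18/6 + 18/5 + 18/4 + 18/3 + 18/2 + 18/1 = 2436559/40040 ≈ 60.85.

60.85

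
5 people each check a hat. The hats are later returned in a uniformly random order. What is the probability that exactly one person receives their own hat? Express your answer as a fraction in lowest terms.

3/8

Choose which one is fixed: C(5,1) = 5 ways.
The remaining 4 must have no fixed point: D(4) = 9.
P = 5·9/120 = 3/8.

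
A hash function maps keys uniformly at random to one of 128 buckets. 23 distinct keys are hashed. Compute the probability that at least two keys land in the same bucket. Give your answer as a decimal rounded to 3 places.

0.878

It's easier to compute the probability that all 23 are distinct.
P(all distinct) = 128/128 · 127/128 · ··· · 106/128 ≈ 0.122.
So the probability of at least one match is 1 − 0.122 = 0.878.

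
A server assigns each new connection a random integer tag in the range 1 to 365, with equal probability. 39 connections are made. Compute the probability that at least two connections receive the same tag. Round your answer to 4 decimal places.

It's easier to compute the probability that all 39 are distinct.
P(all distinct) = 365/365 · 364/365 · ··· · 327/365 ≈ 0.1218.
So the probability of at least one match is 1 − 0.1218 = 0.8782.

0.8782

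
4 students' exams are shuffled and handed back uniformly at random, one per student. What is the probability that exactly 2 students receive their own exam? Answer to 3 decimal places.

Choose which 2 of the 4 are fixed: C(4,2) = 6 ways.
The remaining 2 must have no fixed point: D(2) = 1.
P = 6·1/24 = 1/4 ≈ 0.250.

0.250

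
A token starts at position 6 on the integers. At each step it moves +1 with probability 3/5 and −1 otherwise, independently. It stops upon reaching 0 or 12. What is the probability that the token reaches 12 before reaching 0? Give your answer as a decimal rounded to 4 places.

0.9193

Let r = q/p = (2/5)/(3/5) = 2/3. The recurrence P(i) = p·P(i+1) + q·P(i−1) with P(0)=0, P(12)=1 gives P(i) = (1 − r^i)/(1 − r^12).
P(6) = (1 − (2/3)^6) / (1 − (2/3)^12) = 729/793 ≈ 0.9193.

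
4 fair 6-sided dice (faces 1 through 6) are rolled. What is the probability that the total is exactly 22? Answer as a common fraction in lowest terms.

There are 6^4 = 1296 equally likely outcomes.
The number of ordered 4-tuples from {1,…,6} summing to 22 is 10.
P(sum = 22) = 10/1296 = 5/648.

5/648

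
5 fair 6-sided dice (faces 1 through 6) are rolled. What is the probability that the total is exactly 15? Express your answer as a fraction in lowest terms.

There are 6^5 = 7776 equally likely outcomes.
The number of ordered 5-tuples from {1,…,6} summing to 15 is 651.
P(sum = 15) = 651/7776 = 217/2592.

217/2592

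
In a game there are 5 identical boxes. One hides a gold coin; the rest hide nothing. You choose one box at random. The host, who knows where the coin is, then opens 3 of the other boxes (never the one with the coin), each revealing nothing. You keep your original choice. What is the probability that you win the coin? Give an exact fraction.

The host can always open 3 empty boxes regardless of your choice, so the reveals give no information about your original box.
P(win by staying) = 1/5.

1/5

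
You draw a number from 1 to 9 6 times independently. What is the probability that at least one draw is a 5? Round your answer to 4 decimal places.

P(no draw is a 5) = (8/9)^6 ≈ 0.4933.
P(at least one) = 1 − 0.4933 = 0.5067.

0.5067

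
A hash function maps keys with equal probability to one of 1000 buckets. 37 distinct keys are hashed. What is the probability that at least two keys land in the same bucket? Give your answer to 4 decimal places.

0.4905

It's easier to compute the probability that all 37 are distinct.
P(all distinct) = 1000/1000 · 999/1000 · ··· · 964/1000 ≈ 0.5095.
So the probability of at least one match is 1 − 0.5095 = 0.4905.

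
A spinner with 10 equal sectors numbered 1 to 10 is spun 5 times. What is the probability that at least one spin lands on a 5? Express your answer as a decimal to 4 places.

P(no spin lands on a 5) = (9/10)^5 ≈ 0.5905.
P(at least one) = 1 − 0.5905 = 0.4095.

0.4095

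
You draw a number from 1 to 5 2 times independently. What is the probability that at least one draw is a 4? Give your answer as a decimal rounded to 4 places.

P(no draw is a 4) = (4/5)^2 ≈ 0.6400.
P(at least one) = 1 − 0.6400 = 0.3600.

0.3600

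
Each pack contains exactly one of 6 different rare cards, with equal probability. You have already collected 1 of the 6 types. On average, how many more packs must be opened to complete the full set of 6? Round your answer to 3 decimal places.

Starting from 1 distinct type, each trial gives a new one with probability (6−i)/6 when i types are held, so the wait for the next new type is 6/(6−i).
E = 6/5 + 6/4 + 6/3 + 6/2 + 6/1 = 137/10 ≈ 13.700.

13.700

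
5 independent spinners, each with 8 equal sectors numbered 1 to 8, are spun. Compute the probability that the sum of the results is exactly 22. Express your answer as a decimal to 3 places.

There are 8^5 = 32768 equally likely outcomes.
The number of ordered 5-tuples from {1,…,8} summing to 22 is 2460.
P(sum = 22) = 2460/32768 = 615/8192 ≈ 0.075.

0.075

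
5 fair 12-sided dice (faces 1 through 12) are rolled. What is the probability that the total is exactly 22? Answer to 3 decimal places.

0.022

There are 12^5 = 248832 equally likely outcomes.
The number of ordered 5-tuples from {1,…,12} summing to 22 is 5355.
P(sum = 22) = 5355/248832 = 595/27648 ≈ 0.022.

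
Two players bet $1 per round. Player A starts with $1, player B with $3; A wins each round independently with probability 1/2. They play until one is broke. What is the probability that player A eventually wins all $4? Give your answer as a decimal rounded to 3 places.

0.250

With a fair step, P(i) = ½P(i−1) + ½P(i+1) with P(0)=0, P(4)=1 has the linear solution P(i) = i/4.
P(1) = 1/4 ≈ 0.250.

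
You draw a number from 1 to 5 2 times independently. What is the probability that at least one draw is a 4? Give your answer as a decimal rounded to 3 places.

0.360

P(no draw is a 4) = (4/5)^2 ≈ 0.640.
P(at least one) = 1 − 0.640 = 0.360.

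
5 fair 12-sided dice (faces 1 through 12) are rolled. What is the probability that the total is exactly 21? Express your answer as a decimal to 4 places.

0.0181

There are 12^5 = 248832 equally likely outcomes.
The number of ordered 5-tuples from {1,…,12} summing to 21 is 4495.
P(sum = 21) = 4495/248832 ≈ 0.0181.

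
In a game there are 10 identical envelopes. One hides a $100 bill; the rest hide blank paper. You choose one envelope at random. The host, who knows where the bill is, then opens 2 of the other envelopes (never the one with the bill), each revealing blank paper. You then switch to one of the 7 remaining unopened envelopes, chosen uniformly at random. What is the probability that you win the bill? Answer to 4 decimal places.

0.1286

Your original envelope holds the bill with probability 1/10, so the other 9 collectively hold it with probability 9/10.
The host can always find 2 empty envelopes to open, so the reveals don't change that 9/10; it is now spread over the 7 remaining unopened envelopes.
P(win by switching) = (9/10) · (1/7) = 9/70 ≈ 0.1286.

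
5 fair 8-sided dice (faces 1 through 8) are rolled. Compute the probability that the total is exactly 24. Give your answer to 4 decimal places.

There are 8^5 = 32768 equally likely outcomes.
The number of ordered 5-tuples from {1,…,8} summing to 24 is 2380.
P(sum = 24) = 2380/32768 = 595/8192 ≈ 0.0726.

0.0726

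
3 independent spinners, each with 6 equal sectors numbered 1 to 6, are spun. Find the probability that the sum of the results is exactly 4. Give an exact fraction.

There are 6^3 = 216 equally likely outcomes.
The number of ordered 3-tuples from {1,…,6} summing to 4 is 3.
P(sum = 4) = 3/216 = 1/72.

1/72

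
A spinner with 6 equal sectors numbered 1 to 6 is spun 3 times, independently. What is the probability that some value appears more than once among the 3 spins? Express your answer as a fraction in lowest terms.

4/9

P(all 3 different) = 6/6 · 5/6 · ··· · 4/6 = 5/9.
P(at least two equal) = 1 − 5/9 = 4/9.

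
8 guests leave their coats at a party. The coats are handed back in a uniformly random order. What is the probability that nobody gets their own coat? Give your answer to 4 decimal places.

0.3679

This is the derangement probability: permutations of 8 with no fixed point.
D(8) = 8! · (1 − 1/1! + 1/2! − ··· + (−1)^8/8!) = 14833.
P = 14833/40320 = 2119/5760 ≈ 0.3679.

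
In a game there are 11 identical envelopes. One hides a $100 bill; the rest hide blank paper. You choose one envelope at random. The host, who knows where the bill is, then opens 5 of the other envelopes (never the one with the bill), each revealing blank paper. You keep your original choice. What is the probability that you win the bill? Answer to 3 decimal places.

0.091

The host can always open 5 empty envelopes regardless of your choice, so the reveals give no information about your original envelope.
P(win by staying) = 1/11 ≈ 0.091.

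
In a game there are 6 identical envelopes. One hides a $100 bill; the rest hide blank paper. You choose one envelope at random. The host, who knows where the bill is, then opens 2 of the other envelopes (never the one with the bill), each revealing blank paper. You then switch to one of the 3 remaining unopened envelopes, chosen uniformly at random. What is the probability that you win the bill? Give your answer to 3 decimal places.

Your original envelope holds the bill with probability 1/6, so the other 5 collectively hold it with probability 5/6.
The host can always find 2 empty envelopes to open, so the reveals don't change that 5/6; it is now spread over the 3 remaining unopened envelopes.
P(win by switching) = (5/6) · (1/3) = 5/18 ≈ 0.278.

0.278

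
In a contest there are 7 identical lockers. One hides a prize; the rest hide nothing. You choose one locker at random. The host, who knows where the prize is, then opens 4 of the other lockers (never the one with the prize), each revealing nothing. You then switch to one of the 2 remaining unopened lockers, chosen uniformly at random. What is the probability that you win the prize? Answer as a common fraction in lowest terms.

3/7

Your original locker holds the prize with probability 1/7, so the other 6 collectively hold it with probability 6/7.
The host can always find 4 empty lockers to open, so the reveals don't change that 6/7; it is now spread over the 2 remaining unopened lockers.
P(win by switching) = (6/7) · (1/2) = 3/7.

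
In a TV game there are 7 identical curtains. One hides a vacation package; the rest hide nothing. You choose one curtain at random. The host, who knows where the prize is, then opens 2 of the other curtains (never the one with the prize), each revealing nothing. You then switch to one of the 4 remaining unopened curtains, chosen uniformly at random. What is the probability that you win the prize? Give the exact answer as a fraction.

Your original curtain holds the prize with probability 1/7, so the other 6 collectively hold it with probability 6/7.
The host can always find 2 empty curtains to open, so the reveals don't change that 6/7; it is now spread over the 4 remaining unopened curtains.
P(win by switching) = (6/7) · (1/4) = 3/14.

3/14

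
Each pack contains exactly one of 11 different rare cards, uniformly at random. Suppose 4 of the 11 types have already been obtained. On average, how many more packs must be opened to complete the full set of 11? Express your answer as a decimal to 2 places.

Starting from 4 distinct types, each trial gives a new one with probability (11−i)/11 when i types are held, so the wait for the next new type is 11/(11−i).
E = 11/7 + 11/6 + 11/5 + 11/4 + 11/3 + 11/2 + 11/1 = 3993/140 ≈ 28.52.

28.52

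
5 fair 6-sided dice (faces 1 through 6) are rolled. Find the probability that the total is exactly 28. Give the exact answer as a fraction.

5/2592

There are 6^5 = 7776 equally likely outcomes.
The number of ordered 5-tuples from {1,…,6} summing to 28 is 15.
P(sum = 28) = 15/7776 = 5/2592.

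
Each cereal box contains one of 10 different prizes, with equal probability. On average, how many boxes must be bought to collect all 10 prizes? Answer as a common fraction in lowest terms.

7381/252

After i distinct types are collected, each trial gives a new one with probability (10−i)/10, so the expected wait for the next new type is 10/(10−i).
E = 10/10 + 10/9 + 10/8 + 10/7 + 10/6 + 10/5 + 10/4 + 10/3 + 10/2 + 10/1 = 7381/252.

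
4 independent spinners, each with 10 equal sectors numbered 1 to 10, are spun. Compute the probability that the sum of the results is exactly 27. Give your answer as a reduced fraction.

6/125

There are 10^4 = 10000 equally likely outcomes.
The number of ordered 4-tuples from {1,…,10} summing to 27 is 480.
P(sum = 27) = 480/10000 = 6/125.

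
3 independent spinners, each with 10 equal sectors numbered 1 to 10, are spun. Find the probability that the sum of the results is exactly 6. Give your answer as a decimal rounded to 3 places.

There are 10^3 = 1000 equally likely outcomes.
The number of ordered 3-tuples from {1,…,10} summing to 6 is 10.
P(sum = 6) = 10/1000 = 1/100 ≈ 0.010.

0.010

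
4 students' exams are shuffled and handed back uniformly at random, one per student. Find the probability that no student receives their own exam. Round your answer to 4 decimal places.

0.3750

This is the derangement probability: permutations of 4 with no fixed point.
D(4) = 4! · (1 − 1/1! + 1/2! − ··· + (−1)^4/4!) = 9.
P = 9/24 = 3/8 ≈ 0.3750.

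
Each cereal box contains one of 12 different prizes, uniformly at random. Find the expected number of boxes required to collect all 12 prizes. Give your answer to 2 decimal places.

37.24

After i distinct types are collected, each trial gives a new one with probability (12−i)/12, so the expected wait for the next new type is 12/(12−i).
E = 12/12 + 12/11 + 12/10 + 12/9 + 12/8 + 12/7 + 12/6 + 12/5 + 12/4 + 12/3 + 12/2 + 12/1 = 86021/2310 ≈ 37.24.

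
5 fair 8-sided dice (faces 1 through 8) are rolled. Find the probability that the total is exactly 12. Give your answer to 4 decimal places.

There are 8^5 = 32768 equally likely outcomes.
The number of ordered 5-tuples from {1,…,8} summing to 12 is 330.
P(sum = 12) = 330/32768 = 165/16384 ≈ 0.0101.

0.0101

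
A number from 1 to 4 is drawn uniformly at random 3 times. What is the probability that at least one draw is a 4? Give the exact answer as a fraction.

P(no draw is a 4) = (3/4)^3 = 27/64.
P(at least one) = 1 − 27/64 = 37/64.

37/64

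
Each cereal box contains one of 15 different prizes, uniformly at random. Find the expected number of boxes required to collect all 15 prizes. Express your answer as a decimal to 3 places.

After i distinct types are collected, each trial gives a new one with probability (15−i)/15, so the expected wait for the next new type is 15/(15−i).
E = 15/15 + 15/14 + 15/13 + 15/12 + 15/11 + 15/10 + 15/9 + 15/8 + 15/7 + 15/6 + 15/5 + 15/4 + 15/3 + 15/2 + 15/1 = 1195757/24024 ≈ 49.773.

49.773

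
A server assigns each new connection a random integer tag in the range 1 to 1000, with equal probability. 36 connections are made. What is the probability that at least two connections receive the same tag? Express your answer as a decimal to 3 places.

It's easier to compute the probability that all 36 are distinct.
P(all distinct) = 1000/1000 · 999/1000 · ··· · 965/1000 ≈ 0.529.
So the probability of at least one match is 1 − 0.529 = 0.471.

0.471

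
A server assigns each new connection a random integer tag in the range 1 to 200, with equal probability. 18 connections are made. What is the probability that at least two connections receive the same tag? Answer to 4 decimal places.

0.5454

It's easier to compute the probability that all 18 are distinct.
P(all distinct) = 200/200 · 199/200 · ··· · 183/200 ≈ 0.4546.
So the probability of at least one match is 1 − 0.4546 = 0.5454.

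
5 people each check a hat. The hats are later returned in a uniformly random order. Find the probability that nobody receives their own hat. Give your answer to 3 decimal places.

0.367

This is the derangement probability: permutations of 5 with no fixed point.
D(5) = 5! · (1 − 1/1! + 1/2! − ··· + (−1)^5/5!) = 44.
P = 44/120 = 11/30 ≈ 0.367.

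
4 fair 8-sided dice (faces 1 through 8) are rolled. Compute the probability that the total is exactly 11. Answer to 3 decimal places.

There are 8^4 = 4096 equally likely outcomes.
The number of ordered 4-tuples from {1,…,8} summing to 11 is 120.
P(sum = 11) = 120/4096 = 15/512 ≈ 0.029.

0.029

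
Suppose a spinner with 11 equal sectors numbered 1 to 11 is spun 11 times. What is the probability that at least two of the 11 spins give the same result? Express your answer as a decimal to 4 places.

P(all 11 different) = 11/11 · 10/11 · ··· · 1/11 ≈ 0.0001.
P(at least two equal) = 1 − 0.0001 = 0.9999.

0.9999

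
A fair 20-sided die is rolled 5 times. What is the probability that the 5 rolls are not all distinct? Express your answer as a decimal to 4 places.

P(all 5 different) = 20/20 · 19/20 · ··· · 16/20 ≈ 0.5814.
P(at least two equal) = 1 − 0.5814 = 0.4186.

0.4186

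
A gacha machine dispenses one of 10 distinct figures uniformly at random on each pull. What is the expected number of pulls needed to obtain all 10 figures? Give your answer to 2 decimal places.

29.29

After i distinct types are collected, each trial gives a new one with probability (10−i)/10, so the expected wait for the next new type is 10/(10−i).
E = 10/10 + 10/9 + 10/8 + 10/7 + 10/6 + 10/5 + 10/4 + 10/3 + 10/2 + 10/1 = 7381/252 ≈ 29.29.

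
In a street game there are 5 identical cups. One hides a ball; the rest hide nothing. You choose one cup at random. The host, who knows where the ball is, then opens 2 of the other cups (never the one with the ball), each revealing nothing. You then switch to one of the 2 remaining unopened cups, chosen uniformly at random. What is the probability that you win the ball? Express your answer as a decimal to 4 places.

0.4000

Your original cup holds the ball with probability 1/5, so the other 4 collectively hold it with probability 4/5.
The host can always find 2 empty cups to open, so the reveals don't change that 4/5; it is now spread over the 2 remaining unopened cups.
P(win by switching) = (4/5) · (1/2) = 2/5 ≈ 0.4000.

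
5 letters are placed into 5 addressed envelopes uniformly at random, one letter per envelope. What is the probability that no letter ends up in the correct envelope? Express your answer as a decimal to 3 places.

This is the derangement probability: permutations of 5 with no fixed point.
D(5) = 5! · (1 − 1/1! + 1/2! − ··· + (−1)^5/5!) = 44.
P = 44/120 = 11/30 ≈ 0.367.

0.367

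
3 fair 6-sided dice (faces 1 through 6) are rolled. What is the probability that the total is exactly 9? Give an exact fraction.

There are 6^3 = 216 equally likely outcomes.
The number of ordered 3-tuples from {1,…,6} summing to 9 is 25.
P(sum = 9) = 25/216.

25/216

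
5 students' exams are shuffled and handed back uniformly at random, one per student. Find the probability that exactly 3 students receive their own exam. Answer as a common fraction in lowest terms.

Choose which 3 of the 5 are fixed: C(5,3) = 10 ways.
The remaining 2 must have no fixed point: D(2) = 1.
P = 10·1/120 = 1/12.

1/12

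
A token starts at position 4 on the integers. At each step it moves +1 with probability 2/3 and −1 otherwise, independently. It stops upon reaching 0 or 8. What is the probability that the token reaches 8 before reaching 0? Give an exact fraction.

16/17

Let r = q/p = (1/3)/(2/3) = 1/2. The recurrence P(i) = p·P(i+1) + q·P(i−1) with P(0)=0, P(8)=1 gives P(i) = (1 − r^i)/(1 − r^8).
P(4) = (1 − (1/2)^4) / (1 − (1/2)^8) = 16/17.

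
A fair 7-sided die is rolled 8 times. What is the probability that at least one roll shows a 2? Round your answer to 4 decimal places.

P(no roll shows a 2) = (6/7)^8 ≈ 0.2914.
P(at least one) = 1 − 0.2914 = 0.7086.

0.7086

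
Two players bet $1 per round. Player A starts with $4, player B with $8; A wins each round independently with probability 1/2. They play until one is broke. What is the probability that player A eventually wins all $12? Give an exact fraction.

With a fair step, P(i) = ½P(i−1) + ½P(i+1) with P(0)=0, P(12)=1 has the linear solution P(i) = i/12.
P(4) = 4/12 = 1/3.

1/3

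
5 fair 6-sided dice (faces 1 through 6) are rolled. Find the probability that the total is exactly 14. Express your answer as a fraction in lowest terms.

5/72

There are 6^5 = 7776 equally likely outcomes.
The number of ordered 5-tuples from {1,…,6} summing to 14 is 540.
P(sum = 14) = 540/7776 = 5/72.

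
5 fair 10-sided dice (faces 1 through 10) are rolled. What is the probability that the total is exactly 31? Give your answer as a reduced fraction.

33/625

There are 10^5 = 100000 equally likely outcomes.
The number of ordered 5-tuples from {1,…,10} summing to 31 is 5280.
P(sum = 31) = 5280/100000 = 33/625.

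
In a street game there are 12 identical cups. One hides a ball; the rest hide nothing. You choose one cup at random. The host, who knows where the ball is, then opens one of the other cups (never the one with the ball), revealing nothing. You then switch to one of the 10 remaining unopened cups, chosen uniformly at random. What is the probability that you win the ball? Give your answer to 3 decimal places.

Your original cup holds the ball with probability 1/12, so the other 11 collectively hold it with probability 11/12.
The host can always find an empty cup to open, so this doesn't change that 11/12; it is now spread over the 10 remaining unopened cups.
P(win by switching) = (11/12) · (1/10) = 11/120 ≈ 0.092.

0.092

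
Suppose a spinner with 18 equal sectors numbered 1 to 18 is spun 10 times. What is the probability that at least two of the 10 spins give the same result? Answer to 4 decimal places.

0.9555

P(all 10 different) = 18/18 · 17/18 · ··· · 9/18 ≈ 0.0445.
P(at least two equal) = 1 − 0.0445 = 0.9555.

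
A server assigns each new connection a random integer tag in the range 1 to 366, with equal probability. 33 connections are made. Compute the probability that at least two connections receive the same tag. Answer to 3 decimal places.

0.774

It's easier to compute the probability that all 33 are distinct.
P(all distinct) = 366/366 · 365/366 · ··· · 334/366 ≈ 0.226.
So the probability of at least one match is 1 − 0.226 = 0.774.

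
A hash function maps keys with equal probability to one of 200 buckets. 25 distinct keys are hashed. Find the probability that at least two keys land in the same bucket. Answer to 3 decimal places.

It's easier to compute the probability that all 25 are distinct.
P(all distinct) = 200/200 · 199/200 · ··· · 176/200 ≈ 0.209.
So the probability of at least one match is 1 − 0.209 = 0.791.

0.791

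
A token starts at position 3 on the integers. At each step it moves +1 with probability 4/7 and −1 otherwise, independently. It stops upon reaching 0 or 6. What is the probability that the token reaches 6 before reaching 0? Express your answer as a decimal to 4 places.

Let r = q/p = (3/7)/(4/7) = 3/4. The recurrence P(i) = p·P(i+1) + q·P(i−1) with P(0)=0, P(6)=1 gives P(i) = (1 − r^i)/(1 − r^6).
P(3) = (1 − (3/4)^3) / (1 − (3/4)^6) = 64/91 ≈ 0.7033.

0.7033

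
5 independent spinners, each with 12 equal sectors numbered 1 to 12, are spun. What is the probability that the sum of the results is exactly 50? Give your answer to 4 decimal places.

0.0040

There are 12^5 = 248832 equally likely outcomes.
The number of ordered 5-tuples from {1,…,12} summing to 50 is 1001.
P(sum = 50) = 1001/248832 ≈ 0.0040.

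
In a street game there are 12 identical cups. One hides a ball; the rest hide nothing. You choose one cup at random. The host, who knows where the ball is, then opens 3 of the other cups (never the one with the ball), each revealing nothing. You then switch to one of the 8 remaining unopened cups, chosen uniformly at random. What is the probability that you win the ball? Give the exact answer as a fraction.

Your original cup holds the ball with probability 1/12, so the other 11 collectively hold it with probability 11/12.
The host can always find 3 empty cups to open, so the reveals don't change that 11/12; it is now spread over the 8 remaining unopened cups.
P(win by switching) = (11/12) · (1/8) = 11/96.

11/96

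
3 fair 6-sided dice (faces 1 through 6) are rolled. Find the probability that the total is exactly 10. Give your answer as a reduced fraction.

1/8

There are 6^3 = 216 equally likely outcomes.
The number of ordered 3-tuples from {1,…,6} summing to 10 is 27.
P(sum = 10) = 27/216 = 1/8.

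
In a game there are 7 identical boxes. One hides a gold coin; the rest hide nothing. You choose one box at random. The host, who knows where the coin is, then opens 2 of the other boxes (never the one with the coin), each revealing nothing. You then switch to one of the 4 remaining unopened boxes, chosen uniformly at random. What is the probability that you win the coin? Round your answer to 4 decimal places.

Your original box holds the coin with probability 1/7, so the other 6 collectively hold it with probability 6/7.
The host can always find 2 empty boxes to open, so the reveals don't change that 6/7; it is now spread over the 4 remaining unopened boxes.
P(win by switching) = (6/7) · (1/4) = 3/14 ≈ 0.2143.

0.2143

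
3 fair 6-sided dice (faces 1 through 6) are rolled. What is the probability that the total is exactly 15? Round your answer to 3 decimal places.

0.046

There are 6^3 = 216 equally likely outcomes.
The number of ordered 3-tuples from {1,…,6} summing to 15 is 10.
P(sum = 15) = 10/216 = 5/108 ≈ 0.046.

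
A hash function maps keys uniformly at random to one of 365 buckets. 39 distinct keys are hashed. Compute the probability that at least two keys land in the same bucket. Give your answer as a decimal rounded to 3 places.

It's easier to compute the probability that all 39 are distinct.
P(all distinct) = 365/365 · 364/365 · ··· · 327/365 ≈ 0.122.
So the probability of at least one match is 1 − 0.122 = 0.878.

0.878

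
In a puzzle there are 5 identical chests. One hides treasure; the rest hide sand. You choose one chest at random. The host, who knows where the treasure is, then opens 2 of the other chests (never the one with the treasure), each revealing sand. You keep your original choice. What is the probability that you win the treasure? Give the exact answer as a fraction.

1/5

The host can always open 2 empty chests regardless of your choice, so the reveals give no information about your original chest.
P(win by staying) = 1/5.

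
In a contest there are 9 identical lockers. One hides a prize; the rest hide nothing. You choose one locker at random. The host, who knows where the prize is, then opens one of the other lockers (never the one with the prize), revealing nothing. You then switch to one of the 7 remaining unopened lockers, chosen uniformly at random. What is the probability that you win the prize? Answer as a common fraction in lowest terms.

Your original locker holds the prize with probability 1/9, so the other 8 collectively hold it with probability 8/9.
The host can always find an empty locker to open, so this doesn't change that 8/9; it is now spread over the 7 remaining unopened lockers.
P(win by switching) = (8/9) · (1/7) = 8/63.

8/63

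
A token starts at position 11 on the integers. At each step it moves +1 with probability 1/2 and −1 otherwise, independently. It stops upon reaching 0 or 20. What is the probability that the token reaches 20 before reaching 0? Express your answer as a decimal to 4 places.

With a fair step, P(i) = ½P(i−1) + ½P(i+1) with P(0)=0, P(20)=1 has the linear solution P(i) = i/20.
P(11) = 11/20 ≈ 0.5500.

0.5500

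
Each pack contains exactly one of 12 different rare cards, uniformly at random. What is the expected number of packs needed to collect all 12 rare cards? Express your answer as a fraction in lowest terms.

86021/2310

After i distinct types are collected, each trial gives a new one with probability (12−i)/12, so the expected wait for the next new type is 12/(12−i).
E = 12/12 + 12/11 + 12/10 + 12/9 + 12/8 + 12/7 + 12/6 + 12/5 + 12/4 + 12/3 + 12/2 + 12/1 = 86021/2310.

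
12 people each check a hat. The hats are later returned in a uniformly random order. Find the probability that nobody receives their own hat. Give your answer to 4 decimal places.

0.3679

This is the derangement probability: permutations of 12 with no fixed point.
D(12) = 12! · (1 − 1/1! + 1/2! − ··· + (−1)^12/12!) = 176214841.
P = 176214841/479001600 = 16019531/43545600 ≈ 0.3679.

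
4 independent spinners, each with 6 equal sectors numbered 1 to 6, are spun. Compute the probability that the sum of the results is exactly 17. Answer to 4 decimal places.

There are 6^4 = 1296 equally likely outcomes.
The number of ordered 4-tuples from {1,…,6} summing to 17 is 104.
P(sum = 17) = 104/1296 = 13/162 ≈ 0.0802.

0.0802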